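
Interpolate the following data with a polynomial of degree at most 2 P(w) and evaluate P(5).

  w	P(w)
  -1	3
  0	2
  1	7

L_0(5) = (5)·(4)/[(-1)·(-2)] = 10
L_1(5) = (6)·(4)/[(1)·(-1)] = -24
L_2(5) = (6)·(5)/[(2)·(1)] = 15
Sum: 3·(10) + 2·(-24) + 7·(15) = 87

87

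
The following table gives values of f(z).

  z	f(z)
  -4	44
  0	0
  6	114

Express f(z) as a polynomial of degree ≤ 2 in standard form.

Build the Lagrange basis polynomials:
L_0(z) = z(z - 6) / [40] = (1/40)z^2 - (3/20)z
L_1(z) = (z + 4)(z - 6) / [-24] = -(1/24)z^2 + (1/12)z + 1
L_2(z) = (z + 4)z / [60] = (1/60)z^2 + (1/15)z
f(z) = 44·L_0 + 0·L_1 + 114·L_2
  44·L_0(z) = (11/10)z^2 - (33/5)z
  0·L_1(z) = 0
  114·L_2(z) = (19/10)z^2 + (38/5)z
Adding term by term: 3z^2 + z

f(z) = 3z^2 + z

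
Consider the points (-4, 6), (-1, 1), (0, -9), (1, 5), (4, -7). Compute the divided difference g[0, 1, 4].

-9/2

g[0,1] = (5 - (-9)) / (1 - 0) = 14
g[1,4] = (-7 - 5) / (4 - 1) = -4
g[0,1,4] = (-4 - 14) / (4 - 0) = -9/2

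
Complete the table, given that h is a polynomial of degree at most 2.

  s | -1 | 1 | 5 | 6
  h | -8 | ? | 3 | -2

The 3 known values determine h uniquely (degree ≤ 2).
Evaluate each Lagrange basis at s = 1:
L_0(1) = (-4)·(-5)/[(-6)·(-7)] = 10/21
L_1(1) = (2)·(-5)/[(6)·(-1)] = 5/3
L_2(1) = (2)·(-4)/[(7)·(1)] = -8/7
Sum: (-8)·(10/21) + 3·(5/3) + (-2)·(-8/7) = 73/21

73/21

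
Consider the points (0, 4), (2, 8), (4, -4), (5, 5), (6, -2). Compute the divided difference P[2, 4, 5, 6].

-13/4

P[2,4] = (-4 - 8) / (4 - 2) = -6
P[4,5] = (5 - (-4)) / (5 - 4) = 9
P[5,6] = (-2 - 5) / (6 - 5) = -7
P[2,4,5] = (9 - (-6)) / (5 - 2) = 5
P[4,5,6] = (-7 - 9) / (6 - 4) = -8
P[2,4,5,6] = (-8 - 5) / (6 - 2) = -13/4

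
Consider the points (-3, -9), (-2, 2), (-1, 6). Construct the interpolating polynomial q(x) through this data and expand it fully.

Build the Lagrange basis polynomials:
L_0(x) = (x + 2)(x + 1) / [2] = (1/2)x^2 + (3/2)x + 1
L_1(x) = (x + 3)(x + 1) / [-1] = -x^2 - 4x - 3
L_2(x) = (x + 3)(x + 2) / [2] = (1/2)x^2 + (5/2)x + 3
q(x) = (-9)·L_0 + 2·L_1 + 6·L_2
  (-9)·L_0(x) = -(9/2)x^2 - (27/2)x - 9
  2·L_1(x) = -2x^2 - 8x - 6
  6·L_2(x) = 3x^2 + 15x + 18
Adding term by term: -(7/2)x^2 - (13/2)x + 3

q(x) = -(7/2)x^2 - (13/2)x + 3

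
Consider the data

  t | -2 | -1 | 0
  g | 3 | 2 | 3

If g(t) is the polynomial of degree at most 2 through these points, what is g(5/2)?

L_0(5/2) = (7/2)·(5/2)/[(-1)·(-2)] = 35/8
L_1(5/2) = (9/2)·(5/2)/[(1)·(-1)] = -45/4
L_2(5/2) = (9/2)·(7/2)/[(2)·(1)] = 63/8
Sum: 3·(35/8) + 2·(-45/4) + 3·(63/8) = 57/4

57/4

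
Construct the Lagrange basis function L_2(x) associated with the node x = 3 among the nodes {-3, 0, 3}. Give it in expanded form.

L_2(x) = (x + 3)x / [(6)·(3)]
       = (x^2 + 3x) / (18)

L_2(x) = (1/18)x^2 + (1/6)x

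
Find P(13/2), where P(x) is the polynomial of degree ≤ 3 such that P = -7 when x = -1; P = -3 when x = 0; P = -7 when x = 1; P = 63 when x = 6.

Evaluate each Lagrange basis at x = 13/2:
L_0(13/2) = (13/2)·(11/2)·(1/2)/[(-1)·(-2)·(-7)] = -143/112
L_1(13/2) = (15/2)·(11/2)·(1/2)/[(1)·(-1)·(-6)] = 55/16
L_2(13/2) = (15/2)·(13/2)·(1/2)/[(2)·(1)·(-5)] = -39/16
L_3(13/2) = (15/2)·(13/2)·(11/2)/[(7)·(6)·(5)] = 143/112
Sum: (-7)·(-143/112) + (-3)·(55/16) + (-7)·(-39/16) + 63·(143/112) = 769/8

769/8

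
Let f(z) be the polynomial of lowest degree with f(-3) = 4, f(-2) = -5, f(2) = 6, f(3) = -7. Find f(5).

L_0(5) = (7)·(3)·(2)/[(-1)·(-5)·(-6)] = -7/5
L_1(5) = (8)·(3)·(2)/[(1)·(-4)·(-5)] = 12/5
L_2(5) = (8)·(7)·(2)/[(5)·(4)·(-1)] = -28/5
L_3(5) = (8)·(7)·(3)/[(6)·(5)·(1)] = 28/5
Sum: 4·(-7/5) + (-5)·(12/5) + 6·(-28/5) + (-7)·(28/5) = -452/5

-452/5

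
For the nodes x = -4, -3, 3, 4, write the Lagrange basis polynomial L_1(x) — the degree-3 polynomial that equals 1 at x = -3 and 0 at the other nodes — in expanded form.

L_1(x) = (1/42)x^3 - (1/14)x^2 - (8/21)x + 8/7

L_1(x) = (x + 4)(x - 3)(x - 4) / [(1)·(-6)·(-7)]
       = (x^3 - 3x^2 - 16x + 48) / (42)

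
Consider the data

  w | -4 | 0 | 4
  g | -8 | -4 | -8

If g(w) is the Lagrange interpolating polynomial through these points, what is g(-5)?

-41/4

L_0(-5) = (-5)·(-9)/[(-4)·(-8)] = 45/32
L_1(-5) = (-1)·(-9)/[(4)·(-4)] = -9/16
L_2(-5) = (-1)·(-5)/[(8)·(4)] = 5/32
Sum: (-8)·(45/32) + (-4)·(-9/16) + (-8)·(5/32) = -41/4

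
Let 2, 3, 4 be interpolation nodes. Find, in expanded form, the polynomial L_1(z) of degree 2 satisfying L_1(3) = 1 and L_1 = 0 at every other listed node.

L_1(z) = (z - 2)(z - 4) / [(1)·(-1)]
       = (z^2 - 6z + 8) / (-1)

L_1(z) = -z^2 + 6z - 8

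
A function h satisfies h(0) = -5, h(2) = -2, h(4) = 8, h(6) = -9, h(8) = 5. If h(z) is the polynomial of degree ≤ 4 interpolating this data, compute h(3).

Evaluate each Lagrange basis at z = 3:
L_0(3) = (1)·(-1)·(-3)·(-5)/[(-2)·(-4)·(-6)·(-8)] = -5/128
L_1(3) = (3)·(-1)·(-3)·(-5)/[(2)·(-2)·(-4)·(-6)] = 15/32
L_2(3) = (3)·(1)·(-3)·(-5)/[(4)·(2)·(-2)·(-4)] = 45/64
L_3(3) = (3)·(1)·(-1)·(-5)/[(6)·(4)·(2)·(-2)] = -5/32
L_4(3) = (3)·(1)·(-1)·(-3)/[(8)·(6)·(4)·(2)] = 3/128
Sum: (-5)·(-5/128) + (-2)·(15/32) + 8·(45/64) + (-9)·(-5/32) + 5·(3/128) = 205/32

205/32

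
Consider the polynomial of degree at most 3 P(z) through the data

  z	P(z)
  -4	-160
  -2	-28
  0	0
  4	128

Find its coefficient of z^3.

2

The leading coefficient equals the top divided difference P[-4,-2,0,4].
P[-4,-2] = (-28 - (-160)) / (-2 - (-4)) = 66
P[-2,0] = (0 - (-28)) / (0 - (-2)) = 14
P[0,4] = (128 - 0) / (4 - 0) = 32
P[-4,-2,0] = (14 - 66) / (0 - (-4)) = -13
P[-2,0,4] = (32 - 14) / (4 - (-2)) = 3
P[-4,-2,0,4] = (3 - (-13)) / (4 - (-4)) = 2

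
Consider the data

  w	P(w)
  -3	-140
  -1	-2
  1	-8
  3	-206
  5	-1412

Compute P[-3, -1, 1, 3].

P[-3,-1] = (-2 - (-140)) / (-1 - (-3)) = 69
P[-1,1] = (-8 - (-2)) / (1 - (-1)) = -3
P[1,3] = (-206 - (-8)) / (3 - 1) = -99
P[-3,-1,1] = (-3 - 69) / (1 - (-3)) = -18
P[-1,1,3] = (-99 - (-3)) / (3 - (-1)) = -24
P[-3,-1,1,3] = (-24 - (-18)) / (3 - (-3)) = -1

-1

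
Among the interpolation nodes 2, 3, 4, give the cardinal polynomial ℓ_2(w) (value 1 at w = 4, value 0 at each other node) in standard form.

ℓ_2(w) = (1/2)w^2 - (5/2)w + 3

ℓ_2(w) = (w - 2)(w - 3) / [(2)·(1)]
       = (w^2 - 5w + 6) / (2)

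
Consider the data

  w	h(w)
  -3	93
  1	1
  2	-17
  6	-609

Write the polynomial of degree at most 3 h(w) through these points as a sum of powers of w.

h(w) = -3w^3 + w^2 + 3

Newton's divided differences:
h[-3,1] = (1 - 93) / (1 - (-3)) = -23
h[1,2] = (-17 - 1) / (2 - 1) = -18
h[2,6] = (-609 - (-17)) / (6 - 2) = -148
h[-3,1,2] = (-18 - (-23)) / (2 - (-3)) = 1
h[1,2,6] = (-148 - (-18)) / (6 - 1) = -26
h[-3,1,2,6] = (-26 - 1) / (6 - (-3)) = -3
h(w) = 93 + (-23)·(w + 3) + 1·(w + 3)(w - 1) + (-3)·(w + 3)(w - 1)(w - 2)
Expanding: h(w) = -3w^3 + w^2 + 3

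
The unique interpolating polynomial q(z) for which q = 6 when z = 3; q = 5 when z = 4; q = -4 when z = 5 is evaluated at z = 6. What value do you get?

-21

L_0(6) = (2)·(1)/[(-1)·(-2)] = 1
L_1(6) = (3)·(1)/[(1)·(-1)] = -3
L_2(6) = (3)·(2)/[(2)·(1)] = 3
Sum: 6·(1) + 5·(-3) + (-4)·(3) = -21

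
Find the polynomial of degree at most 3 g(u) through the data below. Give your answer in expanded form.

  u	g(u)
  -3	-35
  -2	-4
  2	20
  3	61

g(u) = 2u^3 + u^2 - 2u + 4

Newton's divided differences:
g[-3,-2] = (-4 - (-35)) / (-2 - (-3)) = 31
g[-2,2] = (20 - (-4)) / (2 - (-2)) = 6
g[2,3] = (61 - 20) / (3 - 2) = 41
g[-3,-2,2] = (6 - 31) / (2 - (-3)) = -5
g[-2,2,3] = (41 - 6) / (3 - (-2)) = 7
g[-3,-2,2,3] = (7 - (-5)) / (3 - (-3)) = 2
g(u) = -35 + 31·(u + 3) + (-5)·(u + 3)(u + 2) + 2·(u + 3)(u + 2)(u - 2)
Expanding: g(u) = 2u^3 + u^2 - 2u + 4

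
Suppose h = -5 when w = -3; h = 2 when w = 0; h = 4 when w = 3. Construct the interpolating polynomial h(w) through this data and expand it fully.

h(w) = -(5/18)w^2 + (3/2)w + 2

Build the Lagrange basis polynomials:
L_0(w) = w(w - 3) / [18] = (1/18)w^2 - (1/6)w
L_1(w) = (w + 3)(w - 3) / [-9] = -(1/9)w^2 + 1
L_2(w) = (w + 3)w / [18] = (1/18)w^2 + (1/6)w
h(w) = (-5)·L_0 + 2·L_1 + 4·L_2
  (-5)·L_0(w) = -(5/18)w^2 + (5/6)w
  2·L_1(w) = -(2/9)w^2 + 2
  4·L_2(w) = (2/9)w^2 + (2/3)w
Adding term by term: -(5/18)w^2 + (3/2)w + 2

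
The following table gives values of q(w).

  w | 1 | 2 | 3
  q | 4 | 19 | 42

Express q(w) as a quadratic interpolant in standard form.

Build the Lagrange basis polynomials:
L_0(w) = (w - 2)(w - 3) / [2] = (1/2)w^2 - (5/2)w + 3
L_1(w) = (w - 1)(w - 3) / [-1] = -w^2 + 4w - 3
L_2(w) = (w - 1)(w - 2) / [2] = (1/2)w^2 - (3/2)w + 1
q(w) = 4·L_0 + 19·L_1 + 42·L_2
  4·L_0(w) = 2w^2 - 10w + 12
  19·L_1(w) = -19w^2 + 76w - 57
  42·L_2(w) = 21w^2 - 63w + 42
Adding term by term: 4w^2 + 3w - 3

q(w) = 4w^2 + 3w - 3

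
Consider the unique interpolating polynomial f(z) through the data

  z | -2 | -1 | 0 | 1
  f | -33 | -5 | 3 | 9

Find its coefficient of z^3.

L_0(z) = (z + 1)z(z - 1) / [-6] = -(1/6)z^3 + (1/6)z
L_1(z) = (z + 2)z(z - 1) / [2] = (1/2)z^3 + (1/2)z^2 - z
L_2(z) = (z + 2)(z + 1)(z - 1) / [-2] = -(1/2)z^3 - z^2 + (1/2)z + 1
L_3(z) = (z + 2)(z + 1)z / [6] = (1/6)z^3 + (1/2)z^2 + (1/3)z
f(z) = (-33)·L_0 + (-5)·L_1 + 3·L_2 + 9·L_3
Only the coefficient of z^3 is needed; take it from each L_i and combine:
(-33)·(-1/6) + (-5)·(1/2) + 3·(-1/2) + 9·(1/6) = 3

3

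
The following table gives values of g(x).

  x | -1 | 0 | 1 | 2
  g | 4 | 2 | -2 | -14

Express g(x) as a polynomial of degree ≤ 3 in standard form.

g(x) = -x^3 - x^2 - 2x + 2

Newton's divided differences:
g[-1,0] = (2 - 4) / (0 - (-1)) = -2
g[0,1] = (-2 - 2) / (1 - 0) = -4
g[1,2] = (-14 - (-2)) / (2 - 1) = -12
g[-1,0,1] = (-4 - (-2)) / (1 - (-1)) = -1
g[0,1,2] = (-12 - (-4)) / (2 - 0) = -4
g[-1,0,1,2] = (-4 - (-1)) / (2 - (-1)) = -1
g(x) = 4 + (-2)·(x + 1) + (-1)·(x + 1)x + (-1)·(x + 1)x(x - 1)
Expanding: g(x) = -x^3 - x^2 - 2x + 2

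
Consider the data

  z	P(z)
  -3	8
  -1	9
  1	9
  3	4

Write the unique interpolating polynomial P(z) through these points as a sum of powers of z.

P(z) = -(1/12)z^3 - (3/8)z^2 + (1/12)z + 75/8

Build the Lagrange basis polynomials:
L_0(z) = (z + 1)(z - 1)(z - 3) / [-48] = -(1/48)z^3 + (1/16)z^2 + (1/48)z - 1/16
L_1(z) = (z + 3)(z - 1)(z - 3) / [16] = (1/16)z^3 - (1/16)z^2 - (9/16)z + 9/16
L_2(z) = (z + 3)(z + 1)(z - 3) / [-16] = -(1/16)z^3 - (1/16)z^2 + (9/16)z + 9/16
L_3(z) = (z + 3)(z + 1)(z - 1) / [48] = (1/48)z^3 + (1/16)z^2 - (1/48)z - 1/16
P(z) = 8·L_0 + 9·L_1 + 9·L_2 + 4·L_3
  8·L_0(z) = -(1/6)z^3 + (1/2)z^2 + (1/6)z - 1/2
  9·L_1(z) = (9/16)z^3 - (9/16)z^2 - (81/16)z + 81/16
  9·L_2(z) = -(9/16)z^3 - (9/16)z^2 + (81/16)z + 81/16
  4·L_3(z) = (1/12)z^3 + (1/4)z^2 - (1/12)z - 1/4
Adding term by term: -(1/12)z^3 - (3/8)z^2 + (1/12)z + 75/8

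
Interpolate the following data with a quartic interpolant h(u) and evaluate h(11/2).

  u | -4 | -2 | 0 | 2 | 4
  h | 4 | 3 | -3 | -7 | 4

Evaluate each Lagrange basis at u = 11/2:
L_0(11/2) = (15/2)·(11/2)·(7/2)·(3/2)/[(-2)·(-4)·(-6)·(-8)] = 1155/2048
L_1(11/2) = (19/2)·(11/2)·(7/2)·(3/2)/[(2)·(-2)·(-4)·(-6)] = -1463/512
L_2(11/2) = (19/2)·(15/2)·(7/2)·(3/2)/[(4)·(2)·(-2)·(-4)] = 5985/1024
L_3(11/2) = (19/2)·(15/2)·(11/2)·(3/2)/[(6)·(4)·(2)·(-2)] = -3135/512
L_4(11/2) = (19/2)·(15/2)·(11/2)·(7/2)/[(8)·(6)·(4)·(2)] = 7315/2048
Sum: 4·(1155/2048) + 3·(-1463/512) + (-3)·(5985/1024) + (-7)·(-3135/512) + 4·(7315/2048) = 34097/1024

34097/1024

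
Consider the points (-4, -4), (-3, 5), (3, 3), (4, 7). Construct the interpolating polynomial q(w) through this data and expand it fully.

q(w) = (41/168)w^3 - (5/14)w^2 - (425/168)w + 101/14

Newton's divided differences:
q[-4,-3] = (5 - (-4)) / (-3 - (-4)) = 9
q[-3,3] = (3 - 5) / (3 - (-3)) = -1/3
q[3,4] = (7 - 3) / (4 - 3) = 4
q[-4,-3,3] = (-1/3 - 9) / (3 - (-4)) = -4/3
q[-3,3,4] = (4 - (-1/3)) / (4 - (-3)) = 13/21
q[-4,-3,3,4] = (13/21 - (-4/3)) / (4 - (-4)) = 41/168
q(w) = -4 + 9·(w + 4) + (-4/3)·(w + 4)(w + 3) + (41/168)·(w + 4)(w + 3)(w - 3)
Expanding: q(w) = (41/168)w^3 - (5/14)w^2 - (425/168)w + 101/14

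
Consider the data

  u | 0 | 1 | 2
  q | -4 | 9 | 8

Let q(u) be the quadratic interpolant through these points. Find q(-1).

-31

Evaluate each Lagrange basis at u = -1:
L_0(-1) = (-2)·(-3)/[(-1)·(-2)] = 3
L_1(-1) = (-1)·(-3)/[(1)·(-1)] = -3
L_2(-1) = (-1)·(-2)/[(2)·(1)] = 1
Sum: (-4)·(3) + 9·(-3) + 8·(1) = -31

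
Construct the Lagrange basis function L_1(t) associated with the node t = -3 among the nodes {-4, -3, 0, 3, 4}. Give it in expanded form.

L_1(t) = (t + 4)t(t - 3)(t - 4) / [(1)·(-3)·(-6)·(-7)]
       = (t^4 - 3t^3 - 16t^2 + 48t) / (-126)

L_1(t) = -(1/126)t^4 + (1/42)t^3 + (8/63)t^2 - (8/21)t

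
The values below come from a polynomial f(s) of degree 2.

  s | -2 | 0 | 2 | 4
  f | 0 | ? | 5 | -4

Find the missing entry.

19/3

The 3 known values determine f uniquely (degree ≤ 2).
Evaluate each Lagrange basis at s = 0:
L_0(0) = (-2)·(-4)/[(-4)·(-6)] = 1/3
L_1(0) = (2)·(-4)/[(4)·(-2)] = 1
L_2(0) = (2)·(-2)/[(6)·(2)] = -1/3
Sum: 0 + 5·(1) + (-4)·(-1/3) = 19/3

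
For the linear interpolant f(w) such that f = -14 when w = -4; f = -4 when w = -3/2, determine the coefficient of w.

The leading coefficient equals the top divided difference f[-4,-3/2].
f[-4,-3/2] = (-4 - (-14)) / (-3/2 - (-4)) = 4

4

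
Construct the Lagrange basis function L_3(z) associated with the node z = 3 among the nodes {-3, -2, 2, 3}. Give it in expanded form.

L_3(z) = (1/30)z^3 + (1/10)z^2 - (2/15)z - 2/5

L_3(z) = (z + 3)(z + 2)(z - 2) / [(6)·(5)·(1)]
       = (z^3 + 3z^2 - 4z - 12) / (30)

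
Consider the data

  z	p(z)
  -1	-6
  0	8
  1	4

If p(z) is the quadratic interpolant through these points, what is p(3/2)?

-19/4

Evaluate each Lagrange basis at z = 3/2:
L_0(3/2) = (3/2)·(1/2)/[(-1)·(-2)] = 3/8
L_1(3/2) = (5/2)·(1/2)/[(1)·(-1)] = -5/4
L_2(3/2) = (5/2)·(3/2)/[(2)·(1)] = 15/8
Sum: (-6)·(3/8) + 8·(-5/4) + 4·(15/8) = -19/4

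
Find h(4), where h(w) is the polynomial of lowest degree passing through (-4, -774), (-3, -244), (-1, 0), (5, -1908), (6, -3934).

-790

Evaluate each Lagrange basis at w = 4:
L_0(4) = (7)·(5)·(-1)·(-2)/[(-1)·(-3)·(-9)·(-10)] = 7/27
L_1(4) = (8)·(5)·(-1)·(-2)/[(1)·(-2)·(-8)·(-9)] = -5/9
L_2(4) = (8)·(7)·(-1)·(-2)/[(3)·(2)·(-6)·(-7)] = 4/9
L_3(4) = (8)·(7)·(5)·(-2)/[(9)·(8)·(6)·(-1)] = 35/27
L_4(4) = (8)·(7)·(5)·(-1)/[(10)·(9)·(7)·(1)] = -4/9
Sum: (-774)·(7/27) + (-244)·(-5/9) + 0 + (-1908)·(35/27) + (-3934)·(-4/9) = -790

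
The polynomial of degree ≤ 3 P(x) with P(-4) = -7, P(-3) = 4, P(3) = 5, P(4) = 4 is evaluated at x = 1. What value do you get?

71/7

L_0(1) = (4)·(-2)·(-3)/[(-1)·(-7)·(-8)] = -3/7
L_1(1) = (5)·(-2)·(-3)/[(1)·(-6)·(-7)] = 5/7
L_2(1) = (5)·(4)·(-3)/[(7)·(6)·(-1)] = 10/7
L_3(1) = (5)·(4)·(-2)/[(8)·(7)·(1)] = -5/7
Sum: (-7)·(-3/7) + 4·(5/7) + 5·(10/7) + 4·(-5/7) = 71/7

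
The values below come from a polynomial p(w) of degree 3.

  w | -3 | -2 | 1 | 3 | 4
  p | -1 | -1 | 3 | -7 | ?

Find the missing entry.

The 4 known values determine p uniquely (degree ≤ 3).
Evaluate each Lagrange basis at w = 4:
L_0(4) = (6)·(3)·(1)/[(-1)·(-4)·(-6)] = -3/4
L_1(4) = (7)·(3)·(1)/[(1)·(-3)·(-5)] = 7/5
L_2(4) = (7)·(6)·(1)/[(4)·(3)·(-2)] = -7/4
L_3(4) = (7)·(6)·(3)/[(6)·(5)·(2)] = 21/10
Sum: (-1)·(-3/4) + (-1)·(7/5) + 3·(-7/4) + (-7)·(21/10) = -103/5

-103/5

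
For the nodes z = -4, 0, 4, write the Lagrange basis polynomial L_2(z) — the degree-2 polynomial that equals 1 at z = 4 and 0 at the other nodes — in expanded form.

L_2(z) = (1/32)z^2 + (1/8)z

L_2(z) = (z + 4)z / [(8)·(4)]
       = (z^2 + 4z) / (32)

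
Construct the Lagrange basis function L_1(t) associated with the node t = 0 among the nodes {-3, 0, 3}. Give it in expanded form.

L_1(t) = -(1/9)t^2 + 1

L_1(t) = (t + 3)(t - 3) / [(3)·(-3)]
       = (t^2 - 9) / (-9)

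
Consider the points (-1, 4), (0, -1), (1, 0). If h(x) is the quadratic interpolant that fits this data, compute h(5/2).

51/4

Evaluate each Lagrange basis at x = 5/2:
L_0(5/2) = (5/2)·(3/2)/[(-1)·(-2)] = 15/8
L_1(5/2) = (7/2)·(3/2)/[(1)·(-1)] = -21/4
L_2(5/2) = (7/2)·(5/2)/[(2)·(1)] = 35/8
Sum: 4·(15/8) + (-1)·(-21/4) + 0 = 51/4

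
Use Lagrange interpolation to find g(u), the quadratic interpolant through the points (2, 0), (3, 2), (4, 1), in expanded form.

L_0(u) = (u - 3)(u - 4) / [2] = (1/2)u^2 - (7/2)u + 6
L_1(u) = (u - 2)(u - 4) / [-1] = -u^2 + 6u - 8
L_2(u) = (u - 2)(u - 3) / [2] = (1/2)u^2 - (5/2)u + 3
g(u) = 0·L_0 + 2·L_1 + 1·L_2
  0·L_0(u) = 0
  2·L_1(u) = -2u^2 + 12u - 16
  1·L_2(u) = (1/2)u^2 - (5/2)u + 3
Adding term by term: -(3/2)u^2 + (19/2)u - 13

g(u) = -(3/2)u^2 + (19/2)u - 13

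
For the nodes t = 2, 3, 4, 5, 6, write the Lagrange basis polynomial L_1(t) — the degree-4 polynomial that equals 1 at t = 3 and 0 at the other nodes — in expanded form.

L_1(t) = -(1/6)t^4 + (17/6)t^3 - (52/3)t^2 + (134/3)t - 40

L_1(t) = (t - 2)(t - 4)(t - 5)(t - 6) / [(1)·(-1)·(-2)·(-3)]
       = (t^4 - 17t^3 + 104t^2 - 268t + 240) / (-6)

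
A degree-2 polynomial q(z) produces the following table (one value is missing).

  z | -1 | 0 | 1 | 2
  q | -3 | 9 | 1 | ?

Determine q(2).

-27

The 3 known values determine q uniquely (degree ≤ 2).
Evaluate each Lagrange basis at z = 2:
L_0(2) = (2)·(1)/[(-1)·(-2)] = 1
L_1(2) = (3)·(1)/[(1)·(-1)] = -3
L_2(2) = (3)·(2)/[(2)·(1)] = 3
Sum: (-3)·(1) + 9·(-3) + 1·(3) = -27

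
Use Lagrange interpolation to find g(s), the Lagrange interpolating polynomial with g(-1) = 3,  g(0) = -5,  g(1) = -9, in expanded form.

g(s) = 2s^2 - 6s - 5

Build the Lagrange basis polynomials:
L_0(s) = s(s - 1) / [2] = (1/2)s^2 - (1/2)s
L_1(s) = (s + 1)(s - 1) / [-1] = -s^2 + 1
L_2(s) = (s + 1)s / [2] = (1/2)s^2 + (1/2)s
g(s) = 3·L_0 + (-5)·L_1 + (-9)·L_2
  3·L_0(s) = (3/2)s^2 - (3/2)s
  (-5)·L_1(s) = 5s^2 - 5
  (-9)·L_2(s) = -(9/2)s^2 - (9/2)s
Adding term by term: 2s^2 - 6s - 5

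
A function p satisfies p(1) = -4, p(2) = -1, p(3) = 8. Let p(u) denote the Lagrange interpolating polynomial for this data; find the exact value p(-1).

8

Evaluate each Lagrange basis at u = -1:
L_0(-1) = (-3)·(-4)/[(-1)·(-2)] = 6
L_1(-1) = (-2)·(-4)/[(1)·(-1)] = -8
L_2(-1) = (-2)·(-3)/[(2)·(1)] = 3
Sum: (-4)·(6) + (-1)·(-8) + 8·(3) = 8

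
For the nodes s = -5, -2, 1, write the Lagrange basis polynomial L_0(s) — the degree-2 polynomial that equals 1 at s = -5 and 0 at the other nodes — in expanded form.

L_0(s) = (1/18)s^2 + (1/18)s - 1/9

L_0(s) = (s + 2)(s - 1) / [(-3)·(-6)]
       = (s^2 + s - 2) / (18)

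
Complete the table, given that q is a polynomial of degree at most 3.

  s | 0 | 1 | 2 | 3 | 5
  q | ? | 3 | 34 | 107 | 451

The 4 known values determine q uniquely (degree ≤ 3).
L_0(0) = (-2)·(-3)·(-5)/[(-1)·(-2)·(-4)] = 15/4
L_1(0) = (-1)·(-3)·(-5)/[(1)·(-1)·(-3)] = -5
L_2(0) = (-1)·(-2)·(-5)/[(2)·(1)·(-2)] = 5/2
L_3(0) = (-1)·(-2)·(-3)/[(4)·(3)·(2)] = -1/4
Sum: 3·(15/4) + 34·(-5) + 107·(5/2) + 451·(-1/4) = -4

-4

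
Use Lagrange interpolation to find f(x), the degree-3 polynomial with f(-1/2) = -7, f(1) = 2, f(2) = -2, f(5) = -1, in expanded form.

f(x) = (61/66)x^3 - (833/132)x^2 + (1117/132)x - 71/66

Build the Lagrange basis polynomials:
L_0(x) = (x - 1)(x - 2)(x - 5) / [-165/8] = -(8/165)x^3 + (64/165)x^2 - (136/165)x + 16/33
L_1(x) = (x + 1/2)(x - 2)(x - 5) / [6] = (1/6)x^3 - (13/12)x^2 + (13/12)x + 5/6
L_2(x) = (x + 1/2)(x - 1)(x - 5) / [-15/2] = -(2/15)x^3 + (11/15)x^2 - (4/15)x - 1/3
L_3(x) = (x + 1/2)(x - 1)(x - 2) / [66] = (1/66)x^3 - (5/132)x^2 + (1/132)x + 1/66
f(x) = (-7)·L_0 + 2·L_1 + (-2)·L_2 + (-1)·L_3
  (-7)·L_0(x) = (56/165)x^3 - (448/165)x^2 + (952/165)x - 112/33
  2·L_1(x) = (1/3)x^3 - (13/6)x^2 + (13/6)x + 5/3
  (-2)·L_2(x) = (4/15)x^3 - (22/15)x^2 + (8/15)x + 2/3
  (-1)·L_3(x) = -(1/66)x^3 + (5/132)x^2 - (1/132)x - 1/66
Adding term by term: (61/66)x^3 - (833/132)x^2 + (1117/132)x - 71/66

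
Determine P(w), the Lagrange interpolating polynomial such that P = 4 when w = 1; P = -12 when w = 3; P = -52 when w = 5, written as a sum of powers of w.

Build the Lagrange basis polynomials:
L_0(w) = (w - 3)(w - 5) / [8] = (1/8)w^2 - w + 15/8
L_1(w) = (w - 1)(w - 5) / [-4] = -(1/4)w^2 + (3/2)w - 5/4
L_2(w) = (w - 1)(w - 3) / [8] = (1/8)w^2 - (1/2)w + 3/8
P(w) = 4·L_0 + (-12)·L_1 + (-52)·L_2
  4·L_0(w) = (1/2)w^2 - 4w + 15/2
  (-12)·L_1(w) = 3w^2 - 18w + 15
  (-52)·L_2(w) = -(13/2)w^2 + 26w - 39/2
Adding term by term: -3w^2 + 4w + 3

P(w) = -3w^2 + 4w + 3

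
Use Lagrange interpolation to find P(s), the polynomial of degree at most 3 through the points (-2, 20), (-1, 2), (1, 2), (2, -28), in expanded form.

P(s) = -4s^3 - 2s^2 + 4s + 4

Build the Lagrange basis polynomials:
L_0(s) = (s + 1)(s - 1)(s - 2) / [-12] = -(1/12)s^3 + (1/6)s^2 + (1/12)s - 1/6
L_1(s) = (s + 2)(s - 1)(s - 2) / [6] = (1/6)s^3 - (1/6)s^2 - (2/3)s + 2/3
L_2(s) = (s + 2)(s + 1)(s - 2) / [-6] = -(1/6)s^3 - (1/6)s^2 + (2/3)s + 2/3
L_3(s) = (s + 2)(s + 1)(s - 1) / [12] = (1/12)s^3 + (1/6)s^2 - (1/12)s - 1/6
P(s) = 20·L_0 + 2·L_1 + 2·L_2 + (-28)·L_3
  20·L_0(s) = -(5/3)s^3 + (10/3)s^2 + (5/3)s - 10/3
  2·L_1(s) = (1/3)s^3 - (1/3)s^2 - (4/3)s + 4/3
  2·L_2(s) = -(1/3)s^3 - (1/3)s^2 + (4/3)s + 4/3
  (-28)·L_3(s) = -(7/3)s^3 - (14/3)s^2 + (7/3)s + 14/3
Adding term by term: -4s^3 - 2s^2 + 4s + 4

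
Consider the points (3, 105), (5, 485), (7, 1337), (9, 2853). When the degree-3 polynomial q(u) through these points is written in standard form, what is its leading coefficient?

The leading coefficient equals the top divided difference q[3,5,7,9].
q[3,5] = (485 - 105) / (5 - 3) = 190
q[5,7] = (1337 - 485) / (7 - 5) = 426
q[7,9] = (2853 - 1337) / (9 - 7) = 758
q[3,5,7] = (426 - 190) / (7 - 3) = 59
q[5,7,9] = (758 - 426) / (9 - 5) = 83
q[3,5,7,9] = (83 - 59) / (9 - 3) = 4

4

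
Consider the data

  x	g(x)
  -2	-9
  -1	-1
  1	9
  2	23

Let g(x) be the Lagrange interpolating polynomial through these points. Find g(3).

51

Evaluate each Lagrange basis at x = 3:
L_0(3) = (4)·(2)·(1)/[(-1)·(-3)·(-4)] = -2/3
L_1(3) = (5)·(2)·(1)/[(1)·(-2)·(-3)] = 5/3
L_2(3) = (5)·(4)·(1)/[(3)·(2)·(-1)] = -10/3
L_3(3) = (5)·(4)·(2)/[(4)·(3)·(1)] = 10/3
Sum: (-9)·(-2/3) + (-1)·(5/3) + 9·(-10/3) + 23·(10/3) = 51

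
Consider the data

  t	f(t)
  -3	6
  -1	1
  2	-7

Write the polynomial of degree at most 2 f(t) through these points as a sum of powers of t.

f(t) = -(1/30)t^2 - (79/30)t - 8/5

Build the Lagrange basis polynomials:
L_0(t) = (t + 1)(t - 2) / [10] = (1/10)t^2 - (1/10)t - 1/5
L_1(t) = (t + 3)(t - 2) / [-6] = -(1/6)t^2 - (1/6)t + 1
L_2(t) = (t + 3)(t + 1) / [15] = (1/15)t^2 + (4/15)t + 1/5
f(t) = 6·L_0 + 1·L_1 + (-7)·L_2
  6·L_0(t) = (3/5)t^2 - (3/5)t - 6/5
  1·L_1(t) = -(1/6)t^2 - (1/6)t + 1
  (-7)·L_2(t) = -(7/15)t^2 - (28/15)t - 7/5
Adding term by term: -(1/30)t^2 - (79/30)t - 8/5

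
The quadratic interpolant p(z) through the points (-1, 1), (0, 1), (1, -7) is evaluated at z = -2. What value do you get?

L_0(-2) = (-2)·(-3)/[(-1)·(-2)] = 3
L_1(-2) = (-1)·(-3)/[(1)·(-1)] = -3
L_2(-2) = (-1)·(-2)/[(2)·(1)] = 1
Sum: 1·(3) + 1·(-3) + (-7)·(1) = -7

-7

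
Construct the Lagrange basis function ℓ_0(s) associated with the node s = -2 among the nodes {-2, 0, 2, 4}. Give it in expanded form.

ℓ_0(s) = -(1/48)s^3 + (1/8)s^2 - (1/6)s

ℓ_0(s) = s(s - 2)(s - 4) / [(-2)·(-4)·(-6)]
       = (s^3 - 6s^2 + 8s) / (-48)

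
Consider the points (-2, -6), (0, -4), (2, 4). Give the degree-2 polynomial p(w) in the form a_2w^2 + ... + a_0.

p(w) = (3/4)w^2 + (5/2)w - 4

Build the Lagrange basis polynomials:
L_0(w) = w(w - 2) / [8] = (1/8)w^2 - (1/4)w
L_1(w) = (w + 2)(w - 2) / [-4] = -(1/4)w^2 + 1
L_2(w) = (w + 2)w / [8] = (1/8)w^2 + (1/4)w
p(w) = (-6)·L_0 + (-4)·L_1 + 4·L_2
  (-6)·L_0(w) = -(3/4)w^2 + (3/2)w
  (-4)·L_1(w) = w^2 - 4
  4·L_2(w) = (1/2)w^2 + w
Adding term by term: (3/4)w^2 + (5/2)w - 4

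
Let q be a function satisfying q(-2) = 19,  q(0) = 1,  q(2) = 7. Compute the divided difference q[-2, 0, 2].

3

q[-2,0] = (1 - 19) / (0 - (-2)) = -9
q[0,2] = (7 - 1) / (2 - 0) = 3
q[-2,0,2] = (3 - (-9)) / (2 - (-2)) = 3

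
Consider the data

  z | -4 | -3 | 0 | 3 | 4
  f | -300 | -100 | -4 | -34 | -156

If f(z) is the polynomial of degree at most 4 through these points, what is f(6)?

Using Newton's divided-difference form:
f[-4,-3] = (-100 - (-300)) / (-3 - (-4)) = 200
f[-3,0] = (-4 - (-100)) / (0 - (-3)) = 32
f[0,3] = (-34 - (-4)) / (3 - 0) = -10
f[3,4] = (-156 - (-34)) / (4 - 3) = -122
f[-4,-3,0] = (32 - 200) / (0 - (-4)) = -42
f[-3,0,3] = (-10 - 32) / (3 - (-3)) = -7
f[0,3,4] = (-122 - (-10)) / (4 - 0) = -28
f[-4,-3,0,3] = (-7 - (-42)) / (3 - (-4)) = 5
f[-3,0,3,4] = (-28 - (-7)) / (4 - (-3)) = -3
f[-4,-3,0,3,4] = (-3 - 5) / (4 - (-4)) = -1
f(6) = -300 + 200·(10) + (-42)·(10)·(9) + 5·(10)·(9)·(6) + (-1)·(10)·(9)·(6)·(3) = -1000

-1000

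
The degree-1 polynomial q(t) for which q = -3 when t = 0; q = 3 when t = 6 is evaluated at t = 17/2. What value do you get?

Evaluate each Lagrange basis at t = 17/2:
L_0(17/2) = (5/2)/[(-6)] = -5/12
L_1(17/2) = (17/2)/[(6)] = 17/12
Sum: (-3)·(-5/12) + 3·(17/12) = 11/2

11/2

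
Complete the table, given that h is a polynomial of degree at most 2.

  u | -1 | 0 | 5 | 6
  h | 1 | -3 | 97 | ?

141

The 3 known values determine h uniquely (degree ≤ 2).
Evaluate each Lagrange basis at u = 6:
L_0(6) = (6)·(1)/[(-1)·(-6)] = 1
L_1(6) = (7)·(1)/[(1)·(-5)] = -7/5
L_2(6) = (7)·(6)/[(6)·(5)] = 7/5
Sum: 1·(1) + (-3)·(-7/5) + 97·(7/5) = 141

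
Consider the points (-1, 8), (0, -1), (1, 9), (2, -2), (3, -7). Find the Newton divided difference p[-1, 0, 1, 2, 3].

p[-1,0] = (-1 - 8) / (0 - (-1)) = -9
p[0,1] = (9 - (-1)) / (1 - 0) = 10
p[1,2] = (-2 - 9) / (2 - 1) = -11
p[2,3] = (-7 - (-2)) / (3 - 2) = -5
p[-1,0,1] = (10 - (-9)) / (1 - (-1)) = 19/2
p[0,1,2] = (-11 - 10) / (2 - 0) = -21/2
p[1,2,3] = (-5 - (-11)) / (3 - 1) = 3
p[-1,0,1,2] = (-21/2 - 19/2) / (2 - (-1)) = -20/3
p[0,1,2,3] = (3 - (-21/2)) / (3 - 0) = 9/2
p[-1,0,1,2,3] = (9/2 - (-20/3)) / (3 - (-1)) = 67/24

67/24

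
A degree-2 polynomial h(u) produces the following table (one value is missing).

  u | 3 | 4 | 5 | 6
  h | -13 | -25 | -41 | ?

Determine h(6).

-61

The 3 known values determine h uniquely (degree ≤ 2).
Evaluate each Lagrange basis at u = 6:
L_0(6) = (2)·(1)/[(-1)·(-2)] = 1
L_1(6) = (3)·(1)/[(1)·(-1)] = -3
L_2(6) = (3)·(2)/[(2)·(1)] = 3
Sum: (-13)·(1) + (-25)·(-3) + (-41)·(3) = -61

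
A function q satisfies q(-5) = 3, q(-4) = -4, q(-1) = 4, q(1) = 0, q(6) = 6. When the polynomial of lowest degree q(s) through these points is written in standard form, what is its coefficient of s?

-46483/23100

Build the Lagrange basis polynomials:
L_0(s) = (s + 4)(s + 1)(s - 1)(s - 6) / [264] = (1/264)s^4 - (1/132)s^3 - (25/264)s^2 + (1/132)s + 1/11
L_1(s) = (s + 5)(s + 1)(s - 1)(s - 6) / [-150] = -(1/150)s^4 + (1/150)s^3 + (31/150)s^2 - (1/150)s - 1/5
L_2(s) = (s + 5)(s + 4)(s - 1)(s - 6) / [168] = (1/168)s^4 + (1/84)s^3 - (37/168)s^2 - (43/84)s + 5/7
L_3(s) = (s + 5)(s + 4)(s + 1)(s - 6) / [-300] = -(1/300)s^4 - (1/75)s^3 + (31/300)s^2 + (77/150)s + 2/5
L_4(s) = (s + 5)(s + 4)(s + 1)(s - 1) / [3850] = (1/3850)s^4 + (9/3850)s^3 + (19/3850)s^2 - (9/3850)s - 2/385
q(s) = 3·L_0 + (-4)·L_1 + 4·L_2 + 0·L_3 + 6·L_4
Only the coefficient of s is needed; take it from each L_i and combine:
3·(1/132) + (-4)·(-1/150) + 4·(-43/84) + 0·(77/150) + 6·(-9/3850) = -46483/23100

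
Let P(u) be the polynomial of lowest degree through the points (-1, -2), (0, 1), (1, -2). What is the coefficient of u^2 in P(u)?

-3

Build the Lagrange basis polynomials:
L_0(u) = u(u - 1) / [2] = (1/2)u^2 - (1/2)u
L_1(u) = (u + 1)(u - 1) / [-1] = -u^2 + 1
L_2(u) = (u + 1)u / [2] = (1/2)u^2 + (1/2)u
P(u) = (-2)·L_0 + 1·L_1 + (-2)·L_2
Only the coefficient of u^2 is needed; take it from each L_i and combine:
(-2)·(1/2) + 1·(-1) + (-2)·(1/2) = -3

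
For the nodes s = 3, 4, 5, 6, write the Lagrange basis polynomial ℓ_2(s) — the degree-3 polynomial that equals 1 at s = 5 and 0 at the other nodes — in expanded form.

ℓ_2(s) = -(1/2)s^3 + (13/2)s^2 - 27s + 36

ℓ_2(s) = (s - 3)(s - 4)(s - 6) / [(2)·(1)·(-1)]
       = (s^3 - 13s^2 + 54s - 72) / (-2)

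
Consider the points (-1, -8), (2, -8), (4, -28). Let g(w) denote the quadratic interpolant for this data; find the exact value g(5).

Using Newton's divided-difference form:
g[-1,2] = (-8 - (-8)) / (2 - (-1)) = 0
g[2,4] = (-28 - (-8)) / (4 - 2) = -10
g[-1,2,4] = (-10 - 0) / (4 - (-1)) = -2
g(5) = -8 + 0·(6) + (-2)·(6)·(3) = -44

-44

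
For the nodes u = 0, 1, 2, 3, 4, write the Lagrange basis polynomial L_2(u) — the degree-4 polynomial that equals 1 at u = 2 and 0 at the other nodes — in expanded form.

L_2(u) = (1/4)u^4 - 2u^3 + (19/4)u^2 - 3u

L_2(u) = u(u - 1)(u - 3)(u - 4) / [(2)·(1)·(-1)·(-2)]
       = (u^4 - 8u^3 + 19u^2 - 12u) / (4)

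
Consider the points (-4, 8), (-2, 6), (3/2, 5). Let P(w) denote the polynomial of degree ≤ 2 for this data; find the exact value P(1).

Evaluate each Lagrange basis at w = 1:
L_0(1) = (3)·(-1/2)/[(-2)·(-11/2)] = -3/22
L_1(1) = (5)·(-1/2)/[(2)·(-7/2)] = 5/14
L_2(1) = (5)·(3)/[(11/2)·(7/2)] = 60/77
Sum: 8·(-3/22) + 6·(5/14) + 5·(60/77) = 381/77

381/77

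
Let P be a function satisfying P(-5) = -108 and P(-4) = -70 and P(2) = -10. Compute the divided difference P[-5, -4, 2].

-4

P[-5,-4] = (-70 - (-108)) / (-4 - (-5)) = 38
P[-4,2] = (-10 - (-70)) / (2 - (-4)) = 10
P[-5,-4,2] = (10 - 38) / (2 - (-5)) = -4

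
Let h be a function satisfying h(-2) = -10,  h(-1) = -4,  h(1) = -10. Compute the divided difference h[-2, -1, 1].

h[-2,-1] = (-4 - (-10)) / (-1 - (-2)) = 6
h[-1,1] = (-10 - (-4)) / (1 - (-1)) = -3
h[-2,-1,1] = (-3 - 6) / (1 - (-2)) = -3

-3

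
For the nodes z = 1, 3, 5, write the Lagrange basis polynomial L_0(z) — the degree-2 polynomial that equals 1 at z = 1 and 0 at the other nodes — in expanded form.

L_0(z) = (1/8)z^2 - z + 15/8

L_0(z) = (z - 3)(z - 5) / [(-2)·(-4)]
       = (z^2 - 8z + 15) / (8)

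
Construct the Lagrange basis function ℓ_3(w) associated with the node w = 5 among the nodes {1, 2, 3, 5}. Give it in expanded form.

ℓ_3(w) = (w - 1)(w - 2)(w - 3) / [(4)·(3)·(2)]
       = (w^3 - 6w^2 + 11w - 6) / (24)

ℓ_3(w) = (1/24)w^3 - (1/4)w^2 + (11/24)w - 1/4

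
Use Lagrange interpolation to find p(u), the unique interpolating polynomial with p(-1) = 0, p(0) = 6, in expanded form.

p(u) = 6u + 6

L_0(u) = u / [-1] = -u
L_1(u) = (u + 1) / [1] = u + 1
p(u) = 0·L_0 + 6·L_1
  0·L_0(u) = 0
  6·L_1(u) = 6u + 6
Adding term by term: 6u + 6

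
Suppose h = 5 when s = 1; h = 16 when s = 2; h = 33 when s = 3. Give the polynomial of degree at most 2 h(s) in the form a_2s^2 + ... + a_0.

h(s) = 3s^2 + 2s

L_0(s) = (s - 2)(s - 3) / [2] = (1/2)s^2 - (5/2)s + 3
L_1(s) = (s - 1)(s - 3) / [-1] = -s^2 + 4s - 3
L_2(s) = (s - 1)(s - 2) / [2] = (1/2)s^2 - (3/2)s + 1
h(s) = 5·L_0 + 16·L_1 + 33·L_2
  5·L_0(s) = (5/2)s^2 - (25/2)s + 15
  16·L_1(s) = -16s^2 + 64s - 48
  33·L_2(s) = (33/2)s^2 - (99/2)s + 33
Adding term by term: 3s^2 + 2s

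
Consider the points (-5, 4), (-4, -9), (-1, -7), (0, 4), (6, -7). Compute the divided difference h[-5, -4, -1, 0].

h[-5,-4] = (-9 - 4) / (-4 - (-5)) = -13
h[-4,-1] = (-7 - (-9)) / (-1 - (-4)) = 2/3
h[-1,0] = (4 - (-7)) / (0 - (-1)) = 11
h[-5,-4,-1] = (2/3 - (-13)) / (-1 - (-5)) = 41/12
h[-4,-1,0] = (11 - 2/3) / (0 - (-4)) = 31/12
h[-5,-4,-1,0] = (31/12 - 41/12) / (0 - (-5)) = -1/6

-1/6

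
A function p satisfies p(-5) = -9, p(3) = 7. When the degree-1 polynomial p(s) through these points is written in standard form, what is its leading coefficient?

L_0(s) = (s - 3) / [-8] = -(1/8)s + 3/8
L_1(s) = (s + 5) / [8] = (1/8)s + 5/8
p(s) = (-9)·L_0 + 7·L_1
Only the coefficient of s is needed; take it from each L_i and combine:
(-9)·(-1/8) + 7·(1/8) = 2

2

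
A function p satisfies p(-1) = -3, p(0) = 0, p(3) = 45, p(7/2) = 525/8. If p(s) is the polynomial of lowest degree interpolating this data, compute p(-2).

Evaluate each Lagrange basis at s = -2:
L_0(-2) = (-2)·(-5)·(-11/2)/[(-1)·(-4)·(-9/2)] = 55/18
L_1(-2) = (-1)·(-5)·(-11/2)/[(1)·(-3)·(-7/2)] = -55/21
L_2(-2) = (-1)·(-2)·(-11/2)/[(4)·(3)·(-1/2)] = 11/6
L_3(-2) = (-1)·(-2)·(-5)/[(9/2)·(7/2)·(1/2)] = -80/63
Sum: (-3)·(55/18) + 0 + 45·(11/6) + 525/8·(-80/63) = -10

-10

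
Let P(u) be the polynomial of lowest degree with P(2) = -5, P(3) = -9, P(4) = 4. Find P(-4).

376

L_0(-4) = (-7)·(-8)/[(-1)·(-2)] = 28
L_1(-4) = (-6)·(-8)/[(1)·(-1)] = -48
L_2(-4) = (-6)·(-7)/[(2)·(1)] = 21
Sum: (-5)·(28) + (-9)·(-48) + 4·(21) = 376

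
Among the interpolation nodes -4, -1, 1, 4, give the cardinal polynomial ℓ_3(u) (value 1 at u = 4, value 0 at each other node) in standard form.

ℓ_3(u) = (1/120)u^3 + (1/30)u^2 - (1/120)u - 1/30

ℓ_3(u) = (u + 4)(u + 1)(u - 1) / [(8)·(5)·(3)]
       = (u^3 + 4u^2 - u - 4) / (120)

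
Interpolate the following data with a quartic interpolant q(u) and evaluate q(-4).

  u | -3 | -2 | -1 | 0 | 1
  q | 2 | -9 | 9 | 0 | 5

Evaluate each Lagrange basis at u = -4:
L_0(-4) = (-2)·(-3)·(-4)·(-5)/[(-1)·(-2)·(-3)·(-4)] = 5
L_1(-4) = (-1)·(-3)·(-4)·(-5)/[(1)·(-1)·(-2)·(-3)] = -10
L_2(-4) = (-1)·(-2)·(-4)·(-5)/[(2)·(1)·(-1)·(-2)] = 10
L_3(-4) = (-1)·(-2)·(-3)·(-5)/[(3)·(2)·(1)·(-1)] = -5
L_4(-4) = (-1)·(-2)·(-3)·(-4)/[(4)·(3)·(2)·(1)] = 1
Sum: 2·(5) + (-9)·(-10) + 9·(10) + 0 + 5·(1) = 195

195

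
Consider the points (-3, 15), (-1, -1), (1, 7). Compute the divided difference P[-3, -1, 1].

P[-3,-1] = (-1 - 15) / (-1 - (-3)) = -8
P[-1,1] = (7 - (-1)) / (1 - (-1)) = 4
P[-3,-1,1] = (4 - (-8)) / (1 - (-3)) = 3

3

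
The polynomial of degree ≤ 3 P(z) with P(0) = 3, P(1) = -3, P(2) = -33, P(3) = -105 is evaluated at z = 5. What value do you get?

Using Newton's divided-difference form:
P[0,1] = (-3 - 3) / (1 - 0) = -6
P[1,2] = (-33 - (-3)) / (2 - 1) = -30
P[2,3] = (-105 - (-33)) / (3 - 2) = -72
P[0,1,2] = (-30 - (-6)) / (2 - 0) = -12
P[1,2,3] = (-72 - (-30)) / (3 - 1) = -21
P[0,1,2,3] = (-21 - (-12)) / (3 - 0) = -3
P(5) = 3 + (-6)·(5) + (-12)·(5)·(4) + (-3)·(5)·(4)·(3) = -447

-447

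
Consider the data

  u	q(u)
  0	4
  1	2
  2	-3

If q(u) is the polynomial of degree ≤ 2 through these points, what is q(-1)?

Evaluate each Lagrange basis at u = -1:
L_0(-1) = (-2)·(-3)/[(-1)·(-2)] = 3
L_1(-1) = (-1)·(-3)/[(1)·(-1)] = -3
L_2(-1) = (-1)·(-2)/[(2)·(1)] = 1
Sum: 4·(3) + 2·(-3) + (-3)·(1) = 3

3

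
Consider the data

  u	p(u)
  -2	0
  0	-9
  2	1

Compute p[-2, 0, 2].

19/8

p[-2,0] = (-9 - 0) / (0 - (-2)) = -9/2
p[0,2] = (1 - (-9)) / (2 - 0) = 5
p[-2,0,2] = (5 - (-9/2)) / (2 - (-2)) = 19/8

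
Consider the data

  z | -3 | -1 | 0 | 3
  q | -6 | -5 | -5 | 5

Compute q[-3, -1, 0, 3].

q[-3,-1] = (-5 - (-6)) / (-1 - (-3)) = 1/2
q[-1,0] = (-5 - (-5)) / (0 - (-1)) = 0
q[0,3] = (5 - (-5)) / (3 - 0) = 10/3
q[-3,-1,0] = (0 - 1/2) / (0 - (-3)) = -1/6
q[-1,0,3] = (10/3 - 0) / (3 - (-1)) = 5/6
q[-3,-1,0,3] = (5/6 - (-1/6)) / (3 - (-3)) = 1/6

1/6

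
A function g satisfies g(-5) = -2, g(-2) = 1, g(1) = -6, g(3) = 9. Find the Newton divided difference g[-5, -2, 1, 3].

227/720

g[-5,-2] = (1 - (-2)) / (-2 - (-5)) = 1
g[-2,1] = (-6 - 1) / (1 - (-2)) = -7/3
g[1,3] = (9 - (-6)) / (3 - 1) = 15/2
g[-5,-2,1] = (-7/3 - 1) / (1 - (-5)) = -5/9
g[-2,1,3] = (15/2 - (-7/3)) / (3 - (-2)) = 59/30
g[-5,-2,1,3] = (59/30 - (-5/9)) / (3 - (-5)) = 227/720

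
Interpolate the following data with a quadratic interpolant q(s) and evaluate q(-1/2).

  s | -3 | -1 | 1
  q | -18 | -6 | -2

Evaluate each Lagrange basis at s = -1/2:
L_0(-1/2) = (1/2)·(-3/2)/[(-2)·(-4)] = -3/32
L_1(-1/2) = (5/2)·(-3/2)/[(2)·(-2)] = 15/16
L_2(-1/2) = (5/2)·(1/2)/[(4)·(2)] = 5/32
Sum: (-18)·(-3/32) + (-6)·(15/16) + (-2)·(5/32) = -17/4

-17/4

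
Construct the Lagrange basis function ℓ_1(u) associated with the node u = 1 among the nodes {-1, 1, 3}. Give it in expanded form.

ℓ_1(u) = (u + 1)(u - 3) / [(2)·(-2)]
       = (u^2 - 2u - 3) / (-4)

ℓ_1(u) = -(1/4)u^2 + (1/2)u + 3/4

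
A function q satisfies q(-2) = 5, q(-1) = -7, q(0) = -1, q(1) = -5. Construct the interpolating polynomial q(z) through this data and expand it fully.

Build the Lagrange basis polynomials:
L_0(z) = (z + 1)z(z - 1) / [-6] = -(1/6)z^3 + (1/6)z
L_1(z) = (z + 2)z(z - 1) / [2] = (1/2)z^3 + (1/2)z^2 - z
L_2(z) = (z + 2)(z + 1)(z - 1) / [-2] = -(1/2)z^3 - z^2 + (1/2)z + 1
L_3(z) = (z + 2)(z + 1)z / [6] = (1/6)z^3 + (1/2)z^2 + (1/3)z
q(z) = 5·L_0 + (-7)·L_1 + (-1)·L_2 + (-5)·L_3
  5·L_0(z) = -(5/6)z^3 + (5/6)z
  (-7)·L_1(z) = -(7/2)z^3 - (7/2)z^2 + 7z
  (-1)·L_2(z) = (1/2)z^3 + z^2 - (1/2)z - 1
  (-5)·L_3(z) = -(5/6)z^3 - (5/2)z^2 - (5/3)z
Adding term by term: -(14/3)z^3 - 5z^2 + (17/3)z - 1

q(z) = -(14/3)z^3 - 5z^2 + (17/3)z - 1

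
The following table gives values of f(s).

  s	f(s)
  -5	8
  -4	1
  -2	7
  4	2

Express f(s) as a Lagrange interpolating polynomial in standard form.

f(s) = -(61/144)s^3 - (191/144)s^2 + (497/72)s + 409/18

L_0(s) = (s + 4)(s + 2)(s - 4) / [-27] = -(1/27)s^3 - (2/27)s^2 + (16/27)s + 32/27
L_1(s) = (s + 5)(s + 2)(s - 4) / [16] = (1/16)s^3 + (3/16)s^2 - (9/8)s - 5/2
L_2(s) = (s + 5)(s + 4)(s - 4) / [-36] = -(1/36)s^3 - (5/36)s^2 + (4/9)s + 20/9
L_3(s) = (s + 5)(s + 4)(s + 2) / [432] = (1/432)s^3 + (11/432)s^2 + (19/216)s + 5/54
f(s) = 8·L_0 + 1·L_1 + 7·L_2 + 2·L_3
  8·L_0(s) = -(8/27)s^3 - (16/27)s^2 + (128/27)s + 256/27
  1·L_1(s) = (1/16)s^3 + (3/16)s^2 - (9/8)s - 5/2
  7·L_2(s) = -(7/36)s^3 - (35/36)s^2 + (28/9)s + 140/9
  2·L_3(s) = (1/216)s^3 + (11/216)s^2 + (19/108)s + 5/27
Adding term by term: -(61/144)s^3 - (191/144)s^2 + (497/72)s + 409/18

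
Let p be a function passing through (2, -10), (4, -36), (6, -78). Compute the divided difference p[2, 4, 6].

-2

p[2,4] = (-36 - (-10)) / (4 - 2) = -13
p[4,6] = (-78 - (-36)) / (6 - 4) = -21
p[2,4,6] = (-21 - (-13)) / (6 - 2) = -2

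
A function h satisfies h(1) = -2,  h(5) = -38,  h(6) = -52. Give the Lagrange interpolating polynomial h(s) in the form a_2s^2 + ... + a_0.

h(s) = -s^2 - 3s + 2

Build the Lagrange basis polynomials:
L_0(s) = (s - 5)(s - 6) / [20] = (1/20)s^2 - (11/20)s + 3/2
L_1(s) = (s - 1)(s - 6) / [-4] = -(1/4)s^2 + (7/4)s - 3/2
L_2(s) = (s - 1)(s - 5) / [5] = (1/5)s^2 - (6/5)s + 1
h(s) = (-2)·L_0 + (-38)·L_1 + (-52)·L_2
  (-2)·L_0(s) = -(1/10)s^2 + (11/10)s - 3
  (-38)·L_1(s) = (19/2)s^2 - (133/2)s + 57
  (-52)·L_2(s) = -(52/5)s^2 + (312/5)s - 52
Adding term by term: -s^2 - 3s + 2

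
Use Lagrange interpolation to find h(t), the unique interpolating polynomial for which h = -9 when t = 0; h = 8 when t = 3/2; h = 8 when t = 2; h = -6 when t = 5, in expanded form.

h(t) = (13/15)t^3 - (87/10)t^2 + (673/30)t - 9

Build the Lagrange basis polynomials:
L_0(t) = (t - 3/2)(t - 2)(t - 5) / [-15] = -(1/15)t^3 + (17/30)t^2 - (41/30)t + 1
L_1(t) = t(t - 2)(t - 5) / [21/8] = (8/21)t^3 - (8/3)t^2 + (80/21)t
L_2(t) = t(t - 3/2)(t - 5) / [-3] = -(1/3)t^3 + (13/6)t^2 - (5/2)t
L_3(t) = t(t - 3/2)(t - 2) / [105/2] = (2/105)t^3 - (1/15)t^2 + (2/35)t
h(t) = (-9)·L_0 + 8·L_1 + 8·L_2 + (-6)·L_3
  (-9)·L_0(t) = (3/5)t^3 - (51/10)t^2 + (123/10)t - 9
  8·L_1(t) = (64/21)t^3 - (64/3)t^2 + (640/21)t
  8·L_2(t) = -(8/3)t^3 + (52/3)t^2 - 20t
  (-6)·L_3(t) = -(4/35)t^3 + (2/5)t^2 - (12/35)t
Adding term by term: (13/15)t^3 - (87/10)t^2 + (673/30)t - 9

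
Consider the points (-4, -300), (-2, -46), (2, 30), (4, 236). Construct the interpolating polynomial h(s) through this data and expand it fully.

Newton's divided differences:
h[-4,-2] = (-46 - (-300)) / (-2 - (-4)) = 127
h[-2,2] = (30 - (-46)) / (2 - (-2)) = 19
h[2,4] = (236 - 30) / (4 - 2) = 103
h[-4,-2,2] = (19 - 127) / (2 - (-4)) = -18
h[-2,2,4] = (103 - 19) / (4 - (-2)) = 14
h[-4,-2,2,4] = (14 - (-18)) / (4 - (-4)) = 4
h(s) = -300 + 127·(s + 4) + (-18)·(s + 4)(s + 2) + 4·(s + 4)(s + 2)(s - 2)
Expanding: h(s) = 4s^3 - 2s^2 + 3s

h(s) = 4s^3 - 2s^2 + 3s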